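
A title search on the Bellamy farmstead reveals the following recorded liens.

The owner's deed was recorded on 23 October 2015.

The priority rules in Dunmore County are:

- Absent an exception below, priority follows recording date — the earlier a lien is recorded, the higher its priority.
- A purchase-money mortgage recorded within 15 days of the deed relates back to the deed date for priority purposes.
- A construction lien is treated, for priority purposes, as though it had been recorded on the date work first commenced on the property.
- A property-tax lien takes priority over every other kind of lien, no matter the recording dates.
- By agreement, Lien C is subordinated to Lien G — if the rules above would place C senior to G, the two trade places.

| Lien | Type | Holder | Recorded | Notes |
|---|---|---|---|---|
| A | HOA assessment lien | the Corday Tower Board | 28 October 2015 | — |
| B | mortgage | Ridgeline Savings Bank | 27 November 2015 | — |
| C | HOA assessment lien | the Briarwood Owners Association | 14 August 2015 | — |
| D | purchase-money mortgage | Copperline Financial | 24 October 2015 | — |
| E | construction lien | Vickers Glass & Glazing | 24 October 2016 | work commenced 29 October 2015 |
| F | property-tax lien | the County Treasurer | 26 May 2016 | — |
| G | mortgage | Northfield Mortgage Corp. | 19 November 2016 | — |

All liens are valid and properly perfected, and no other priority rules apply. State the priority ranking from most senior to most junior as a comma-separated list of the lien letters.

F, G, D, A, E, B, C

First, effective dates: D was recorded within the 15-day window, so its effective date is the deed date 23 October 2015; E is treated as recorded 29 October 2015, the work-commencement date.
F is a property-tax lien and takes priority over every other lien.
Among the remaining liens, by effective date: C (14 August 2015), D (23 October 2015), A (28 October 2015), E (29 October 2015), B (27 November 2015), G (19 November 2016).
C is senior to G before the subordination, so the two trade places.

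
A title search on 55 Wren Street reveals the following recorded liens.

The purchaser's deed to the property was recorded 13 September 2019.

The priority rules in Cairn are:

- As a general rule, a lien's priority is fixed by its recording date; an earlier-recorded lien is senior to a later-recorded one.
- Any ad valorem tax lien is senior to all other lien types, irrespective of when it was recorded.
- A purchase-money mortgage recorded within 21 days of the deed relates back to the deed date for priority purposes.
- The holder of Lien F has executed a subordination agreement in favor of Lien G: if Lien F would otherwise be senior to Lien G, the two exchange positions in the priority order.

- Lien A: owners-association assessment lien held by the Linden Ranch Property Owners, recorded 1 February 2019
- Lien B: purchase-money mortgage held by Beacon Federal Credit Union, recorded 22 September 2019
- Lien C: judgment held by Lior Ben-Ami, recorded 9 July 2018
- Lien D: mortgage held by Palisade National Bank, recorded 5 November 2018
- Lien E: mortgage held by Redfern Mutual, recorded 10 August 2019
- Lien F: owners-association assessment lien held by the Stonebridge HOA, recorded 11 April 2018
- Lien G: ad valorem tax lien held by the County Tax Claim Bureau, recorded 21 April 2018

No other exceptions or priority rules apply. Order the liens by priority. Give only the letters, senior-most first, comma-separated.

G, F, C, D, A, E, B

Adjusting effective dates: B relates back to the deed date 13 September 2019.
G is an ad valorem tax lien, so it outranks all other liens regardless of date.
Remaining liens by effective date: F (11 April 2018), C (9 July 2018), D (5 November 2018), A (1 February 2019), E (10 August 2019), B (13 September 2019).
Since F is not senior to G, the subordination leaves the order unchanged.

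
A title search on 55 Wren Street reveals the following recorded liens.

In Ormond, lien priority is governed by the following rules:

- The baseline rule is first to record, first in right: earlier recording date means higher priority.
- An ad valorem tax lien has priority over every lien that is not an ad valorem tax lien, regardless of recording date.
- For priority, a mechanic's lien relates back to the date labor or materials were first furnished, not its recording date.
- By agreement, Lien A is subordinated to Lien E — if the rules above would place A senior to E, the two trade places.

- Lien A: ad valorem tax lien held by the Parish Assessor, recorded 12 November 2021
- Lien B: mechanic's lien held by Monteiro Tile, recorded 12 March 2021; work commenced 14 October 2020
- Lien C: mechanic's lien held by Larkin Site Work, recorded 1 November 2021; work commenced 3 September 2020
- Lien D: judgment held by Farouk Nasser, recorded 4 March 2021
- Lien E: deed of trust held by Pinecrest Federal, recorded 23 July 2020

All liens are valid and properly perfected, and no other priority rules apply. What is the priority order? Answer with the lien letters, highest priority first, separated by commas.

E, A, C, B, D

Adjusting effective dates: B relates back to 14 October 2020 (work commenced); C relates back to 3 September 2020 (work commenced).
A, as an ad valorem tax lien, has superpriority and ranks first.
Among the remaining liens, by effective date: E (23 July 2020), C (3 September 2020), B (14 October 2020), D (4 March 2021).
Because A would otherwise rank above E, the subordination swaps them.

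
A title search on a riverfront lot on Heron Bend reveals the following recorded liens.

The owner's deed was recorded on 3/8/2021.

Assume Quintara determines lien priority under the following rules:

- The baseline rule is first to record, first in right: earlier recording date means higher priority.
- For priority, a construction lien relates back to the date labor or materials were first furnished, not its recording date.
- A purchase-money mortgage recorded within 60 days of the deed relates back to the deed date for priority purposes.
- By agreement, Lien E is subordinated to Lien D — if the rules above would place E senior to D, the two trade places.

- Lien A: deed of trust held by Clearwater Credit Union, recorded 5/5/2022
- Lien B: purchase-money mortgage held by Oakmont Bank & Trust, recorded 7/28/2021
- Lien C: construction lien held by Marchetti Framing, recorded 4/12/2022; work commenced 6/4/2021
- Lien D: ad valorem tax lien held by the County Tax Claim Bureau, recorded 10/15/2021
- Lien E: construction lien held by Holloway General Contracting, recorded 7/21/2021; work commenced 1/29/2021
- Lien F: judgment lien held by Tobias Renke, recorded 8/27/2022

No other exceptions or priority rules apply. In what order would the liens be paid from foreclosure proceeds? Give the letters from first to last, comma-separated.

D, C, B, E, A, F

Adjusting effective dates: B missed the 60-day window (142 days after the deed), so its recording date stands; C is treated as recorded 6/4/2021, the work-commencement date; E is treated as recorded 1/29/2021, the work-commencement date.
Sorted by effective date: E (1/29/2021), C (6/4/2021), B (7/28/2021), D (10/15/2021), A (5/5/2022), F (8/27/2022).
The subordination applies — E was senior to D — so E and D swap.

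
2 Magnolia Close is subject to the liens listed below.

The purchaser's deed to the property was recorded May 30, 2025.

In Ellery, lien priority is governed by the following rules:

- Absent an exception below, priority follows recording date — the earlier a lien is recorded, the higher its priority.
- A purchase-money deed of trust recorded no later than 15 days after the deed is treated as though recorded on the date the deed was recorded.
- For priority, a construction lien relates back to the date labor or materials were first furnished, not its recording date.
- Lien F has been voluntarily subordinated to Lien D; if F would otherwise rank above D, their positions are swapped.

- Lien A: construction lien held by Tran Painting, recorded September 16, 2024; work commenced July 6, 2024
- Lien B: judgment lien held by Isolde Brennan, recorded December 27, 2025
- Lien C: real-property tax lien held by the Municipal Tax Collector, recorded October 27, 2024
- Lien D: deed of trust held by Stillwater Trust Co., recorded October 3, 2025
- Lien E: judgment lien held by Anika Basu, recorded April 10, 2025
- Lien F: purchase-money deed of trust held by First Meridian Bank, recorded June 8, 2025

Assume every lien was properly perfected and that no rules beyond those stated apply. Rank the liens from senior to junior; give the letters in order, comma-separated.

A, C, E, D, F, B

First, effective dates: A's effective date is July 6, 2024, when work began; F relates back to the deed date May 30, 2025.
By effective date: A (July 6, 2024), C (October 27, 2024), E (April 10, 2025), F (May 30, 2025), D (October 3, 2025), B (December 27, 2025).
F would otherwise be senior to D, so under the subordination agreement F and D exchange positions.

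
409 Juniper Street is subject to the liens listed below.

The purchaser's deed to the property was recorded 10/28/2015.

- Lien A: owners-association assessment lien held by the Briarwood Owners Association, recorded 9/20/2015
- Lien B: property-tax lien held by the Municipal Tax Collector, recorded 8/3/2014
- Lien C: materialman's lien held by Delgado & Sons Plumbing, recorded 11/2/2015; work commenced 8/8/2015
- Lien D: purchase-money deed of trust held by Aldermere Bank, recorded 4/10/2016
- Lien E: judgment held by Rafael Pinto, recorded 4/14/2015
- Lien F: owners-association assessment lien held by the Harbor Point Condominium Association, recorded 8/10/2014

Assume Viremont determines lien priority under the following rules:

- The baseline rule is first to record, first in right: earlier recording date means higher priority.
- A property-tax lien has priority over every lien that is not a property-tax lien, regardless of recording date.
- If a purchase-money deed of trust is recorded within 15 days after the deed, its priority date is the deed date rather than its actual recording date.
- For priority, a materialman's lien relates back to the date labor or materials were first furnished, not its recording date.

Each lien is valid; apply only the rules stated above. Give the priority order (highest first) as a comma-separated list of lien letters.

Effective dates after the stated exceptions: C relates back to 8/8/2015 (work commenced); D missed the 15-day window (165 days after the deed), so its recording date stands.
B is a property-tax lien and takes priority over every other lien.
Remaining liens by effective date: F (8/10/2014), E (4/14/2015), C (8/8/2015), A (9/20/2015), D (4/10/2016).

B, F, E, C, A, D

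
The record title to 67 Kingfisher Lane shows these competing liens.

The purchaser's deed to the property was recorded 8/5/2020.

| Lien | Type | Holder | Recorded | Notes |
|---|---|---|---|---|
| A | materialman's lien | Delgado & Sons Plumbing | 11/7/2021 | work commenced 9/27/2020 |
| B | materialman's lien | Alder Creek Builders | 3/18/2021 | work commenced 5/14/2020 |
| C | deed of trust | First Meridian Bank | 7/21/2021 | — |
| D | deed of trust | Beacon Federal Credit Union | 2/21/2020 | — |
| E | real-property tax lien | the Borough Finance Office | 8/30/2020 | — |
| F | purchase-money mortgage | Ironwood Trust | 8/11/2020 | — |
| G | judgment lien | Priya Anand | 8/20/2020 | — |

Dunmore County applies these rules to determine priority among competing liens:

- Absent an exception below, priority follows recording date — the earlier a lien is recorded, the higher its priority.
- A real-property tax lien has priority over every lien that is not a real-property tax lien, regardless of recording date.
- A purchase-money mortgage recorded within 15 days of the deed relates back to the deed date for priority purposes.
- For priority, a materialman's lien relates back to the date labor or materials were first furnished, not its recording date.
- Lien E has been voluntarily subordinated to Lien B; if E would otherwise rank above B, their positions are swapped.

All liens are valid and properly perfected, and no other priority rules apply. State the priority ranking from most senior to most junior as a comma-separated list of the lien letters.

B, D, E, F, G, A, C

Effective dates: A relates back to 9/27/2020 (work commenced); B's effective date is 5/14/2020, when work began; F relates back to the deed date 8/5/2020.
As a real-property tax lien, E is senior to every other lien.
Among the remaining liens, by effective date: D (2/21/2020), B (5/14/2020), F (8/5/2020), G (8/20/2020), A (9/27/2020), C (7/21/2021).
E is senior to B before the subordination, so the two trade places.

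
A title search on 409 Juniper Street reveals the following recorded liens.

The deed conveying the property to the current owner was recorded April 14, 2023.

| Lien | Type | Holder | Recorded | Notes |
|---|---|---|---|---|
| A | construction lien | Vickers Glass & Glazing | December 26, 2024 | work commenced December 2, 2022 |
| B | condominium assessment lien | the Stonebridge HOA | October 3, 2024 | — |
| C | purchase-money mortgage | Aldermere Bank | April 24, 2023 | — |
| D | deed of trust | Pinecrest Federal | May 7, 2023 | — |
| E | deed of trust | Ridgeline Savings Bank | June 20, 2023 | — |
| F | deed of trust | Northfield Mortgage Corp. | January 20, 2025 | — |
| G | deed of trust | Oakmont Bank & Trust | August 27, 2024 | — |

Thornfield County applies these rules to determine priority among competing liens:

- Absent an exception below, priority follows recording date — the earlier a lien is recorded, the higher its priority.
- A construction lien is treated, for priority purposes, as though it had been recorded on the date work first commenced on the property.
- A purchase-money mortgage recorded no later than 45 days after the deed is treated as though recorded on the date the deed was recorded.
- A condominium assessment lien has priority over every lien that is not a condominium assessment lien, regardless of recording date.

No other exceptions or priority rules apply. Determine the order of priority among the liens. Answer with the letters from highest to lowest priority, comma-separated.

B, A, C, D, E, G, F

Effective dates after the stated exceptions: A is treated as recorded December 2, 2022, the work-commencement date; C relates back to the deed date April 14, 2023.
B is a condominium assessment lien, so it outranks all other liens regardless of date.
The other liens, earliest effective date first: A (December 2, 2022), C (April 14, 2023), D (May 7, 2023), E (June 20, 2023), G (August 27, 2024), F (January 20, 2025).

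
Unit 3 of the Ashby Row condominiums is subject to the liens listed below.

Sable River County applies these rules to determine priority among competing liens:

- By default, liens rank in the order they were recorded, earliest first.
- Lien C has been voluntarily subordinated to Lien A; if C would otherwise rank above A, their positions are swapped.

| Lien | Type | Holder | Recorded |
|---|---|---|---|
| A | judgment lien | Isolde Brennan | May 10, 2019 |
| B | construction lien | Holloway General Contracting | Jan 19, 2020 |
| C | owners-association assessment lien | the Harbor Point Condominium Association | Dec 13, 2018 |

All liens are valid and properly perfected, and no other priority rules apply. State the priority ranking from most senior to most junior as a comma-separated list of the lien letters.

By effective date, earliest first: C (Dec 13, 2018), A (May 10, 2019), B (Jan 19, 2020).
C would otherwise be senior to A, so under the subordination agreement C and A exchange positions.

A, C, B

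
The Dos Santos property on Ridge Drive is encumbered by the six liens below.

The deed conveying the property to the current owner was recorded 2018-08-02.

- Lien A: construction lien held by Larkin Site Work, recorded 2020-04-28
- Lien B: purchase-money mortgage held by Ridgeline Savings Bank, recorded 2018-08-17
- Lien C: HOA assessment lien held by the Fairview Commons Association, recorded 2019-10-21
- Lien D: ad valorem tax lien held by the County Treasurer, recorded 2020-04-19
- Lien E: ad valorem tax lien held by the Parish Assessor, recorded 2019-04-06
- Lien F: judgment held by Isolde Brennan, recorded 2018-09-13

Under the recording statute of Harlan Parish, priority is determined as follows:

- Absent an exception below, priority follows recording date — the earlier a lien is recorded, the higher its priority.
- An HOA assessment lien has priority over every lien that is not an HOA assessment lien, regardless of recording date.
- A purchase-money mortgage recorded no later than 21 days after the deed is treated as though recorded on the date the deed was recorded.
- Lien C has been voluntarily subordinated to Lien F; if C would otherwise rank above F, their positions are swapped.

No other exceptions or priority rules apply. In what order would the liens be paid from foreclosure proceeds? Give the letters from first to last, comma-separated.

F, B, C, E, D, A

First, effective dates: B's effective date is the deed date, 2018-08-02.
As an HOA assessment lien, C is senior to every other lien.
The other liens, earliest effective date first: B (2018-08-02), F (2018-09-13), E (2019-04-06), D (2020-04-19), A (2020-04-28).
Because C would otherwise rank above F, the subordination swaps them.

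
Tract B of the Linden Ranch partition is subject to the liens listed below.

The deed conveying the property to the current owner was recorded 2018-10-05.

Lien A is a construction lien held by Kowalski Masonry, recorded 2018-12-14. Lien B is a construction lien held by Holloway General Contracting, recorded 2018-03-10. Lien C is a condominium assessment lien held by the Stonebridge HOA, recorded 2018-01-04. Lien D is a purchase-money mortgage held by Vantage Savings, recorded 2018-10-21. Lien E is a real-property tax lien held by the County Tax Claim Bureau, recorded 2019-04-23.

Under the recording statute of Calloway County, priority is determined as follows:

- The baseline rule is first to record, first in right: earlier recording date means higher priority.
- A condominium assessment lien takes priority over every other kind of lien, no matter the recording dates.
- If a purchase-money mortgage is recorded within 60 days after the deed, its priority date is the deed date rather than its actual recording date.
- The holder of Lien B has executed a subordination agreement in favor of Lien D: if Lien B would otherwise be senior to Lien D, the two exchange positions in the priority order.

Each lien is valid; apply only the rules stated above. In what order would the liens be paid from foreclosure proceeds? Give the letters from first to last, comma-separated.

First, effective dates: D's effective date is the deed date, 2018-10-05.
C is a condominium assessment lien, so it outranks all other liens regardless of date.
Among the remaining liens, by effective date: B (2018-03-10), D (2018-10-05), A (2018-12-14), E (2019-04-23).
Because B would otherwise rank above D, the subordination swaps them.

C, D, B, A, E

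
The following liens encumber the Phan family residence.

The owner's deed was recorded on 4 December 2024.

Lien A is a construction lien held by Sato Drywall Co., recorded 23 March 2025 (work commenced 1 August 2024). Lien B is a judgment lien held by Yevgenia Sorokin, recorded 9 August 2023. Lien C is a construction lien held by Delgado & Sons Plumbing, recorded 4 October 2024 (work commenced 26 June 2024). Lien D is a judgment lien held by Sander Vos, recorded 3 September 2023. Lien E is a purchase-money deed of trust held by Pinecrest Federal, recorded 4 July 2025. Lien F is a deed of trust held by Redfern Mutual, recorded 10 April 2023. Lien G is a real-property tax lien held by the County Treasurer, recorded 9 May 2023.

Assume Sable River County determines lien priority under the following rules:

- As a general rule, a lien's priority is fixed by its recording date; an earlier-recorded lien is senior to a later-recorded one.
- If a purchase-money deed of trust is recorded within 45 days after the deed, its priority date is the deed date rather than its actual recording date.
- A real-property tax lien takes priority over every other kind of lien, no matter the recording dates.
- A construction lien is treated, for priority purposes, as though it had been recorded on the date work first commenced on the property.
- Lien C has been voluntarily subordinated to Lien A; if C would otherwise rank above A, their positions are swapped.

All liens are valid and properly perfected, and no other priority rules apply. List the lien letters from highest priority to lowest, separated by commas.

Effective dates: A is treated as recorded 1 August 2024, the work-commencement date; C relates back to 26 June 2024 (work commenced); E was recorded 212 days after the deed, outside the 45-day window, so it keeps its recording date.
G is a real-property tax lien and takes priority over every other lien.
The other liens, earliest effective date first: F (10 April 2023), B (9 August 2023), D (3 September 2023), C (26 June 2024), A (1 August 2024), E (4 July 2025).
Because C would otherwise rank above A, the subordination swaps them.

G, F, B, D, A, C, E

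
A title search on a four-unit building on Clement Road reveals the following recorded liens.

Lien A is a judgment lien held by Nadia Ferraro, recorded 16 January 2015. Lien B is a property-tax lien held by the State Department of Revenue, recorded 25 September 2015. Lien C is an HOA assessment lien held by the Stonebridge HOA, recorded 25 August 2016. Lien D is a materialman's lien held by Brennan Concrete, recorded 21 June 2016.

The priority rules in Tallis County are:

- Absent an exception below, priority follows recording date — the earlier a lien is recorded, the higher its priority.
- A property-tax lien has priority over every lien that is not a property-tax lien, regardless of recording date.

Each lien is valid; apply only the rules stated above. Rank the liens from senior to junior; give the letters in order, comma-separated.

B, as a property-tax lien, has superpriority and ranks first.
Ordering the rest by effective date: A (16 January 2015), D (21 June 2016), C (25 August 2016).

B, A, D, C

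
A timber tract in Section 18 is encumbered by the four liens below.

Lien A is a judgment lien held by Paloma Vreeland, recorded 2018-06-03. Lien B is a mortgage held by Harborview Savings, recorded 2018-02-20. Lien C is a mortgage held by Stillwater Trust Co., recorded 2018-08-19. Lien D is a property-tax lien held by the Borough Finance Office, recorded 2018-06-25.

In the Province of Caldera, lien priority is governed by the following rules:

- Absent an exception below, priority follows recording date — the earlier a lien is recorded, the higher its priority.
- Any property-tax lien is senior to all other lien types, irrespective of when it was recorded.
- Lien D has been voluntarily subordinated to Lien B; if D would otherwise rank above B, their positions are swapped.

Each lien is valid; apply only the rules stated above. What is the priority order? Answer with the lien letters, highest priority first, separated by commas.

D is a property-tax lien, so it outranks all other liens regardless of date.
Remaining liens by effective date: B (2018-02-20), A (2018-06-03), C (2018-08-19).
D is senior to B before the subordination, so the two trade places.

B, D, A, C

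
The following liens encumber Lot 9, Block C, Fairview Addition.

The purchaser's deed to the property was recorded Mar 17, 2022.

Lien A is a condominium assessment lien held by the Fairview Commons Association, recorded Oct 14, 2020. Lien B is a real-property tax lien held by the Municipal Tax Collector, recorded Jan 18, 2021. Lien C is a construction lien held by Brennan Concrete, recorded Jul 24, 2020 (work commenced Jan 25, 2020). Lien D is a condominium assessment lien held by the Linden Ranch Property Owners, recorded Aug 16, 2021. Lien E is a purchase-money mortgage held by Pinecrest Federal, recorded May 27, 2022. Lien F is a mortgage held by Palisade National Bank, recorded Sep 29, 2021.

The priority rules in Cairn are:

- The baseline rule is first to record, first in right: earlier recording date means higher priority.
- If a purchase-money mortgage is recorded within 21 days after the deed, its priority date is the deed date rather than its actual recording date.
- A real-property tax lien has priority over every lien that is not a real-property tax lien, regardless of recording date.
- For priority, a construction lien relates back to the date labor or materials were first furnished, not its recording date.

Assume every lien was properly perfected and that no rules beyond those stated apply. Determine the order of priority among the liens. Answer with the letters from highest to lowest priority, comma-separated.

First, effective dates: C relates back to Jan 25, 2020 (work commenced); E missed the 21-day window (71 days after the deed), so its recording date stands.
As a real-property tax lien, B is senior to every other lien.
Ordering the rest by effective date: C (Jan 25, 2020), A (Oct 14, 2020), D (Aug 16, 2021), F (Sep 29, 2021), E (May 27, 2022).

B, C, A, D, F, E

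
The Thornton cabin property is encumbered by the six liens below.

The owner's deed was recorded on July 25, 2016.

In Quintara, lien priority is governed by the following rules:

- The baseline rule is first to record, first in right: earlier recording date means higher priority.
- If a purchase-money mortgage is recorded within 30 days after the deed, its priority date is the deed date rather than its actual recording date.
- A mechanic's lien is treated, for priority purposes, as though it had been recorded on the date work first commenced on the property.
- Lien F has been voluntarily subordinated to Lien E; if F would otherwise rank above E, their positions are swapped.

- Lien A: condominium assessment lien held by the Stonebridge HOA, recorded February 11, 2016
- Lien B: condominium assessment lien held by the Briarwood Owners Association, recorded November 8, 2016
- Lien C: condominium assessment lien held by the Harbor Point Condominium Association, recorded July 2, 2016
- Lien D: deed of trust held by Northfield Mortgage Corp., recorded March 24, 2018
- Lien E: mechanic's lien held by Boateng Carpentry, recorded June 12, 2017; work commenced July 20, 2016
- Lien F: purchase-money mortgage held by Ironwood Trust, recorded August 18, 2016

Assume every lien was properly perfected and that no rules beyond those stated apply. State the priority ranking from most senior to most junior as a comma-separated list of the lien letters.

A, C, E, F, B, D

First, effective dates: E is treated as recorded July 20, 2016, the work-commencement date; F's effective date is the deed date, July 25, 2016.
Sorted by effective date: A (February 11, 2016), C (July 2, 2016), E (July 20, 2016), F (July 25, 2016), B (November 8, 2016), D (March 24, 2018).
Since F is not senior to E, the subordination leaves the order unchanged.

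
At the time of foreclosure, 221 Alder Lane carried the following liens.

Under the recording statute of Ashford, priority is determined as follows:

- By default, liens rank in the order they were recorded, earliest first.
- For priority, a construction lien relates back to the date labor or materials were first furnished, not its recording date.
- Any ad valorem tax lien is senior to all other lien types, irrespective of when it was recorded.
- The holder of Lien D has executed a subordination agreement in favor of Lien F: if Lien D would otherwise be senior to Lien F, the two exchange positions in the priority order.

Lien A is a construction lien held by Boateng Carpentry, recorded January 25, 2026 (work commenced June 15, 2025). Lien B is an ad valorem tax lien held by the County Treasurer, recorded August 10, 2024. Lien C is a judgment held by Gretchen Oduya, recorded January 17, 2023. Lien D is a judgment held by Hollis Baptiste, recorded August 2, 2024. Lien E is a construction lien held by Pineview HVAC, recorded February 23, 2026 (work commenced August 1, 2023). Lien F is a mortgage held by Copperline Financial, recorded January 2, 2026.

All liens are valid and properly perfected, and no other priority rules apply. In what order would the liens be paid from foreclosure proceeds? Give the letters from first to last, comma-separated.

Effective dates: A relates back to June 15, 2025 (work commenced); E relates back to August 1, 2023 (work commenced).
As an ad valorem tax lien, B is senior to every other lien.
Remaining liens by effective date: C (January 17, 2023), E (August 1, 2023), D (August 2, 2024), A (June 15, 2025), F (January 2, 2026).
D is senior to F before the subordination, so the two trade places.

B, C, E, F, A, D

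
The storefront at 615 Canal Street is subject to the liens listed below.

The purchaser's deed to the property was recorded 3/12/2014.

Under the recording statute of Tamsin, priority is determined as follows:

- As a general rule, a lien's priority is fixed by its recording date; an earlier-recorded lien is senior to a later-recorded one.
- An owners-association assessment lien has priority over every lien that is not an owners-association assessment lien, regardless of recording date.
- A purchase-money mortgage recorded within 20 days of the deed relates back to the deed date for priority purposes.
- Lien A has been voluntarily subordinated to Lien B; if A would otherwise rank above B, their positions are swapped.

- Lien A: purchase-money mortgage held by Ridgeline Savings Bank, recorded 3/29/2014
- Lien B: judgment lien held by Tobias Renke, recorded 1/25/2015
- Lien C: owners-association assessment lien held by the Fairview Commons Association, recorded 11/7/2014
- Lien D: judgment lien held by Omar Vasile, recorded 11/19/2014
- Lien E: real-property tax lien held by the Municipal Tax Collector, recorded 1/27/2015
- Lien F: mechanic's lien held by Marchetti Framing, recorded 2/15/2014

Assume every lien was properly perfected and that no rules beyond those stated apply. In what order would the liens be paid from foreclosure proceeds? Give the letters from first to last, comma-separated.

C, F, B, D, A, E

First, effective dates: A's effective date is the deed date, 3/12/2014.
C is an owners-association assessment lien, so it outranks all other liens regardless of date.
The other liens, earliest effective date first: F (2/15/2014), A (3/12/2014), D (11/19/2014), B (1/25/2015), E (1/27/2015).
The subordination applies — A was senior to B — so A and B swap.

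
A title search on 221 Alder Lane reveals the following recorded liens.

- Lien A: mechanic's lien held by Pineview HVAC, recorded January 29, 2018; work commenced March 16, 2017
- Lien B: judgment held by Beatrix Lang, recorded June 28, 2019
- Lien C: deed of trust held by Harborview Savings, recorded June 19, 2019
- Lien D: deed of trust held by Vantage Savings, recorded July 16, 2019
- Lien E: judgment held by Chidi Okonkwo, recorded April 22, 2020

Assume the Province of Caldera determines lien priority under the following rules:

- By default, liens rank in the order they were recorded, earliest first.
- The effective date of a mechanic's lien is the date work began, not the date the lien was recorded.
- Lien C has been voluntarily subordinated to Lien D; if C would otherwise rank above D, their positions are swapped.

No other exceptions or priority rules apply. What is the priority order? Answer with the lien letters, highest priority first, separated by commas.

First, effective dates: A's effective date is March 16, 2017, when work began.
Ordering by effective date: A (March 16, 2017), C (June 19, 2019), B (June 28, 2019), D (July 16, 2019), E (April 22, 2020).
C is senior to D before the subordination, so the two trade places.

A, D, B, C, E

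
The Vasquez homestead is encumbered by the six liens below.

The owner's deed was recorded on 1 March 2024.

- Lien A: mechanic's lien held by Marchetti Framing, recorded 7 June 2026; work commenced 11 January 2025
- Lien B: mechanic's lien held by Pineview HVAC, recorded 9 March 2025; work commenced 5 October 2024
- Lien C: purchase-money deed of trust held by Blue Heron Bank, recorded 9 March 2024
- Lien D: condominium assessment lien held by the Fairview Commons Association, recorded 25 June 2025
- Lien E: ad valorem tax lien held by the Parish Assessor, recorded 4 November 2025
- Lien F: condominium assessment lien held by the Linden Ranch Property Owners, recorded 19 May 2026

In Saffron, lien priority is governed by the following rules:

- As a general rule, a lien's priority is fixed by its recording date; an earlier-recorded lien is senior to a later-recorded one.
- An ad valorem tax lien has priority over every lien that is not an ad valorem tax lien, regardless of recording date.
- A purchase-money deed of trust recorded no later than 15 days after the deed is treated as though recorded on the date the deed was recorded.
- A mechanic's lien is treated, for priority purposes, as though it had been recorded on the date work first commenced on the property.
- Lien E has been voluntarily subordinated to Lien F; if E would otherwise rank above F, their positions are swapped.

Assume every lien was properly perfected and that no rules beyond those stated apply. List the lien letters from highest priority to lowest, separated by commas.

Adjusting effective dates: A relates back to 11 January 2025 (work commenced); B is treated as recorded 5 October 2024, the work-commencement date; C's effective date is the deed date, 1 March 2024.
E is an ad valorem tax lien and takes priority over every other lien.
The other liens, earliest effective date first: C (1 March 2024), B (5 October 2024), A (11 January 2025), D (25 June 2025), F (19 May 2026).
E is senior to F before the subordination, so the two trade places.

F, C, B, A, D, E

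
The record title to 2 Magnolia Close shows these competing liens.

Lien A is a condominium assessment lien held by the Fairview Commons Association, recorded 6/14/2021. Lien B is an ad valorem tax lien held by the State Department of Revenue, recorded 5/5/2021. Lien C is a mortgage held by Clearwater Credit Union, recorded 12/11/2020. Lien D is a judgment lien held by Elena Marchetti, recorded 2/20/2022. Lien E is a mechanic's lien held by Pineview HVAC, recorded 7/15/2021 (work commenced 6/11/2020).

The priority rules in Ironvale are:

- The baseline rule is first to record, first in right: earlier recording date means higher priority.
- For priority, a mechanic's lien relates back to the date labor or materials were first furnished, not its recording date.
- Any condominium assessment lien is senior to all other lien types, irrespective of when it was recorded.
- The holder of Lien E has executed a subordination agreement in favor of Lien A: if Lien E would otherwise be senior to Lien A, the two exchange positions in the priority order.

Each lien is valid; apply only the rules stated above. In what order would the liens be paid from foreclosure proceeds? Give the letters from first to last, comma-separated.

First, effective dates: E's effective date is 6/11/2020, when work began.
As a condominium assessment lien, A is senior to every other lien.
Remaining liens by effective date: E (6/11/2020), C (12/11/2020), B (5/5/2021), D (2/20/2022).
E is already junior to A, so the subordination agreement changes nothing.

A, E, C, B, D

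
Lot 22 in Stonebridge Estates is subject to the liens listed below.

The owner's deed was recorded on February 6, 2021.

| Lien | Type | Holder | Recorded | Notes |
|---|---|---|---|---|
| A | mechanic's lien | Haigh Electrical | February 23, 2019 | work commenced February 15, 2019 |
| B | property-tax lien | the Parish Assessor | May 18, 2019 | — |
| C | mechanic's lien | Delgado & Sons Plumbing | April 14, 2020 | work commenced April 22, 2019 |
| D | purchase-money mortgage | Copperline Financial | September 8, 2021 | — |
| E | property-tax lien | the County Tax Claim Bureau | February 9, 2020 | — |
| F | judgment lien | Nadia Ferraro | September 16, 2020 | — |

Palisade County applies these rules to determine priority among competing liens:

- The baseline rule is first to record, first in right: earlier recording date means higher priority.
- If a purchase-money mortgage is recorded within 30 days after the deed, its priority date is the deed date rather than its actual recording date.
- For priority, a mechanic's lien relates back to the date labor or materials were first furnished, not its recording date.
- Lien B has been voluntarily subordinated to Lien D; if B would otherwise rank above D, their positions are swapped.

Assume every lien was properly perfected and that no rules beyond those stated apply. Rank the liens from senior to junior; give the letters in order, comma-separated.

Effective dates: A is treated as recorded February 15, 2019, the work-commencement date; C is treated as recorded April 22, 2019, the work-commencement date; D was recorded 214 days after the deed, outside the 30-day window, so it keeps its recording date.
By effective date, earliest first: A (February 15, 2019), C (April 22, 2019), B (May 18, 2019), E (February 9, 2020), F (September 16, 2020), D (September 8, 2021).
Because B would otherwise rank above D, the subordination swaps them.

A, C, D, E, F, B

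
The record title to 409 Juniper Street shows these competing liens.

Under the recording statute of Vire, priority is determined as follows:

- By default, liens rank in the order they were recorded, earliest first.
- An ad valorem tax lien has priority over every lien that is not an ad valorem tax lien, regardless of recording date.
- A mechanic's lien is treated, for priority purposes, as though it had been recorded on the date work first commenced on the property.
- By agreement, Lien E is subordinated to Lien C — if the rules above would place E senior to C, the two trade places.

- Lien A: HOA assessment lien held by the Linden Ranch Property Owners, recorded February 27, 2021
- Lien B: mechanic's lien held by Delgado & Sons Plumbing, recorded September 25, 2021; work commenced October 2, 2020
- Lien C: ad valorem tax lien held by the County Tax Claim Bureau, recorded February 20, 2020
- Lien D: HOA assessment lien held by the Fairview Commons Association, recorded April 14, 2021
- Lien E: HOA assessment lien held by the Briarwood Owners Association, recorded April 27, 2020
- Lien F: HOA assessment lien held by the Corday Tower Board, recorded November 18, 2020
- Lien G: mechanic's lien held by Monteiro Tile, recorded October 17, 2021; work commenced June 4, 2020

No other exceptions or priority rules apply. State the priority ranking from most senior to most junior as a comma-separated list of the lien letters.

C, E, G, B, F, A, D

Effective dates: B is treated as recorded October 2, 2020, the work-commencement date; G is treated as recorded June 4, 2020, the work-commencement date.
C is an ad valorem tax lien and takes priority over every other lien.
Ordering the rest by effective date: E (April 27, 2020), G (June 4, 2020), B (October 2, 2020), F (November 18, 2020), A (February 27, 2021), D (April 14, 2021).
Since E is not senior to C, the subordination leaves the order unchanged.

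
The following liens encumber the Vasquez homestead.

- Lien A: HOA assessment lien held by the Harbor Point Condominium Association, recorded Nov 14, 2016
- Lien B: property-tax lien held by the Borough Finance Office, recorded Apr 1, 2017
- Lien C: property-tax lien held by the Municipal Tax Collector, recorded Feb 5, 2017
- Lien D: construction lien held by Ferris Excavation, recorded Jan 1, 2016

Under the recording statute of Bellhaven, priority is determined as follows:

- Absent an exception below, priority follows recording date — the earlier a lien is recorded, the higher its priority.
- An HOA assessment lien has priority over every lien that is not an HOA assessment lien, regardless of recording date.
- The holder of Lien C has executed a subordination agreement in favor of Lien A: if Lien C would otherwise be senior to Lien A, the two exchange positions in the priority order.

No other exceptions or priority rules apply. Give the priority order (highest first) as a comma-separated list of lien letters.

A, D, C, B

A, as an HOA assessment lien, has superpriority and ranks first.
Remaining liens by effective date: D (Jan 1, 2016), C (Feb 5, 2017), B (Apr 1, 2017).
Since C is not senior to A, the subordination leaves the order unchanged.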